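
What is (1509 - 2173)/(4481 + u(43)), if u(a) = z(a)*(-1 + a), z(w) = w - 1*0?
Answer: -664/6287 ≈ -0.10561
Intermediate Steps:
z(w) = w (z(w) = w + 0 = w)
u(a) = a*(-1 + a)
(1509 - 2173)/(4481 + u(43)) = (1509 - 2173)/(4481 + 43*(-1 + 43)) = -664/(4481 + 43*42) = -664/(4481 + 1806) = -664/6287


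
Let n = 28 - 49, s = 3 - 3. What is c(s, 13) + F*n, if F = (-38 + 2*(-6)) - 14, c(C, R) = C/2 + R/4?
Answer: 5389/4 ≈ 1347.3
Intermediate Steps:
s = 0
c(C, R) = C/2 + R/4 (c(C, R) = C*(½) + R*(¼) = C/2 + R/4)
F = -64 (F = (-38 - 12) - 14 = -50 - 14 = -64)
n = -21
c(s, 13) + F*n = ((½)*0 + (¼)*13) - 64*(-21) = (0 + 13/4) + 1344 = 13/4 + 1344 = 5389/4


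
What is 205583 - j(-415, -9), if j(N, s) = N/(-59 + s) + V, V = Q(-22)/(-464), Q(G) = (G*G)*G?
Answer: 405352387/1972 ≈ 2.0555e+5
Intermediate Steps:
Q(G) = G³ (Q(G) = G²*G = G³)
V = 1331/58 (V = (-22)³/(-464) = -10648*(-1/464) = 1331/58 ≈ 22.948)
j(N, s) = 1331/58 + N/(-59 + s) (j(N, s) = N/(-59 + s) + 1331/58 = 1331/58 + N/(-59 + s))
205583 - j(-415, -9) = 205583 - (-78529 + 58*(-415) + 1331*(-9))/(58*(-59 - 9)) = 205583 - (-78529 - 24070 - 11979)/(58*(-68)) = 205583 - (-1)*(-114578)/(58*68) = 205583 - 1*57289/1972 = 205583 - 57289/1972 = 405352387/1972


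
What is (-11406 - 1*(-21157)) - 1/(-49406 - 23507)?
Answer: 710974664/72913 ≈ 9751.0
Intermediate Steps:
(-11406 - 1*(-21157)) - 1/(-49406 - 23507) = (-11406 + 21157) - 1/(-72913) = 9751 - 1*(-1/72913) = 9751 + 1/72913 = 710974664/72913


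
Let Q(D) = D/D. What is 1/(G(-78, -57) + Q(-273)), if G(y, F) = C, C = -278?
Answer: -1/277 ≈ -0.0036101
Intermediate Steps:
G(y, F) = -278
Q(D) = 1
1/(G(-78, -57) + Q(-273)) = 1/(-278 + 1) = 1/(-277) = -1/277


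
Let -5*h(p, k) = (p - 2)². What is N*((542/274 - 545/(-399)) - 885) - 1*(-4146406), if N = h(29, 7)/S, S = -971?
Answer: 366791616257207/88462955 ≈ 4.1463e+6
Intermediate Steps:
h(p, k) = -(-2 + p)²/5 (h(p, k) = -(p - 2)²/5 = -(-2 + p)²/5)
N = 729/4855 (N = -(-2 + 29)²/5/(-971) = -⅕*27²*(-1/971) = -⅕*729*(-1/971) = -729/5*(-1/971) = 729/4855 ≈ 0.15015)
N*((542/274 - 545/(-399)) - 885) - 1*(-4146406) = 729*((542/274 - 545/(-399)) - 885)/4855 - 1*(-4146406) = 729*((542*(1/274) - 545*(-1/399)) - 885)/4855 + 4146406 = 729*((271/137 + 545/399) - 885)/4855 + 4146406 = 729*(182794/54663 - 885)/4855 + 4146406 = (729/4855)*(-48193961/54663) + 4146406 = -11711132523/88462955 + 4146406 = 366791616257207/88462955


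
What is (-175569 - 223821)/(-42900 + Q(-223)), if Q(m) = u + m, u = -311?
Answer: 66565/7239 ≈ 9.1953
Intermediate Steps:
Q(m) = -311 + m
(-175569 - 223821)/(-42900 + Q(-223)) = (-175569 - 223821)/(-42900 + (-311 - 223)) = -399390/(-42900 - 534) = -399390/(-43434) = -399390*(-1/43434) = 66565/7239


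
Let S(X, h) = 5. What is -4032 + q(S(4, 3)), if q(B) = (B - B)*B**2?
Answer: -4032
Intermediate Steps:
q(B) = 0 (q(B) = 0*B**2 = 0)
-4032 + q(S(4, 3)) = -4032 + 0 = -4032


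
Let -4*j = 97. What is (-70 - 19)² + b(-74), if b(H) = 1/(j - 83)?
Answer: 3398105/429 ≈ 7921.0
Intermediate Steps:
j = -97/4 (j = -¼*97 = -97/4 ≈ -24.250)
b(H) = -4/429 (b(H) = 1/(-97/4 - 83) = 1/(-429/4) = -4/429)
(-70 - 19)² + b(-74) = (-70 - 19)² - 4/429 = (-89)² - 4/429 = 7921 - 4/429 = 3398105/429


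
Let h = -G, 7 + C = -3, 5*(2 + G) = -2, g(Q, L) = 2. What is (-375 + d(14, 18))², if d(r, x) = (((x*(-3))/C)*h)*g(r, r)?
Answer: 76160529/625 ≈ 1.2186e+5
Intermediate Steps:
G = -12/5 (G = -2 + (⅕)*(-2) = -2 - ⅖ = -12/5 ≈ -2.4000)
C = -10 (C = -7 - 3 = -10)
h = 12/5 (h = -1*(-12/5) = 12/5 ≈ 2.4000)
d(r, x) = 36*x/25 (d(r, x) = (((x*(-3))/(-10))*(12/5))*2 = ((-3*x*(-⅒))*(12/5))*2 = ((3*x/10)*(12/5))*2 = (18*x/25)*2 = 36*x/25)
(-375 + d(14, 18))² = (-375 + (36/25)*18)² = (-375 + 648/25)² = (-8727/25)² = 76160529/625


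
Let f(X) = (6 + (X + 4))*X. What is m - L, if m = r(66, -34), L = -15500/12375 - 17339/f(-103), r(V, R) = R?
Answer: -9779519/316107 ≈ -30.937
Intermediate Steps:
f(X) = X*(10 + X) (f(X) = (6 + (4 + X))*X = (10 + X)*X = X*(10 + X))
L = -968119/316107 (L = -15500/12375 - 17339*(-1/(103*(10 - 103))) = -15500*1/12375 - 17339/((-103*(-93))) = -124/99 - 17339/9579 = -968119/316107 ≈ -3.0626)
m = -34
m - L = -34 - 1*(-968119/316107) = -34 + 968119/316107 = -9779519/316107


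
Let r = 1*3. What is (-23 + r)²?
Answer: 400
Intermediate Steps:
r = 3
(-23 + r)² = (-23 + 3)² = (-20)² = 400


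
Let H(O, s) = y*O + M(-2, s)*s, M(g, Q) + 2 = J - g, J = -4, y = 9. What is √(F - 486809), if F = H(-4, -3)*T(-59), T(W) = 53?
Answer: I*√488081 ≈ 698.63*I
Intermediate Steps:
M(g, Q) = -6 - g (M(g, Q) = -2 + (-4 - g) = -6 - g)
H(O, s) = -4*s + 9*O (H(O, s) = 9*O + (-6 - 1*(-2))*s = 9*O + (-6 + 2)*s = 9*O - 4*s = -4*s + 9*O)
F = -1272 (F = (-4*(-3) + 9*(-4))*53 = (12 - 36)*53 = -24*53 = -1272)
√(F - 486809) = √(-1272 - 486809) = √(-488081) = I*√488081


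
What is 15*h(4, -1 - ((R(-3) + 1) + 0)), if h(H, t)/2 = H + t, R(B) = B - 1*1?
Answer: 180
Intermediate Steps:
R(B) = -1 + B (R(B) = B - 1 = -1 + B)
h(H, t) = 2*H + 2*t (h(H, t) = 2*(H + t) = 2*H + 2*t)
15*h(4, -1 - ((R(-3) + 1) + 0)) = 15*(2*4 + 2*(-1 - (((-1 - 3) + 1) + 0))) = 15*(8 + 2*(-1 - ((-4 + 1) + 0))) = 15*(8 + 2*(-1 - (-3 + 0))) = 15*(8 + 2*(-1 - 1*(-3))) = 15*(8 + 2*(-1 + 3)) = 15*(8 + 2*2) = 15*(8 + 4) = 15*12 = 180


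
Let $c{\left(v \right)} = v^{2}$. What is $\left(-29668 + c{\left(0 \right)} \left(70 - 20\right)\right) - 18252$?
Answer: $-47920$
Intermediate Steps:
$\left(-29668 + c{\left(0 \right)} \left(70 - 20\right)\right) - 18252 = \left(-29668 + 0^{2} \left(70 - 20\right)\right) - 18252 = \left(-29668 + 0 \cdot 50\right) - 18252 = \left(-29668 + 0\right) - 18252 = -29668 - 18252 = -47920$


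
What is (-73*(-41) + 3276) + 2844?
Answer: 9113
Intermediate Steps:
(-73*(-41) + 3276) + 2844 = (2993 + 3276) + 2844 = 6269 + 2844 = 9113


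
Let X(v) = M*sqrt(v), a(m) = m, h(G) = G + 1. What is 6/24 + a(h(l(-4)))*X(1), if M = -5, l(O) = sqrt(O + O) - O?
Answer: -99/4 - 10*I*sqrt(2) ≈ -24.75 - 14.142*I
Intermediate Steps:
l(O) = -O + sqrt(2)*sqrt(O) (l(O) = sqrt(2*O) - O = sqrt(2)*sqrt(O) - O = -O + sqrt(2)*sqrt(O))
h(G) = 1 + G
X(v) = -5*sqrt(v)
6/24 + a(h(l(-4)))*X(1) = 6/24 + (1 + (-1*(-4) + sqrt(2)*sqrt(-4)))*(-5*sqrt(1)) = 6*(1/24) + (1 + (4 + sqrt(2)*(2*I)))*(-5*1) = 1/4 + (1 + (4 + 2*I*sqrt(2)))*(-5) = 1/4 + (5 + 2*I*sqrt(2))*(-5) = 1/4 + (-25 - 10*I*sqrt(2)) = -99/4 - 10*I*sqrt(2)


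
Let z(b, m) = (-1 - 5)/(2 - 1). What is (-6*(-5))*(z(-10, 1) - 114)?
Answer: -3600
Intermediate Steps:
z(b, m) = -6 (z(b, m) = -6/1 = -6*1 = -6)
(-6*(-5))*(z(-10, 1) - 114) = (-6*(-5))*(-6 - 114) = 30*(-120) = -3600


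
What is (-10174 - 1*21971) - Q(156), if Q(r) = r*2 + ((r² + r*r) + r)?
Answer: -81285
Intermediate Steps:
Q(r) = 2*r² + 3*r (Q(r) = 2*r + ((r² + r²) + r) = 2*r + (2*r² + r) = 2*r + (r + 2*r²) = 2*r² + 3*r)
(-10174 - 1*21971) - Q(156) = (-10174 - 1*21971) - 156*(3 + 2*156) = (-10174 - 21971) - 156*(3 + 312) = -32145 - 156*315 = -32145 - 1*49140 = -32145 - 49140 = -81285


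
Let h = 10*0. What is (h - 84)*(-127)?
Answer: 10668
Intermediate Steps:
h = 0
(h - 84)*(-127) = (0 - 84)*(-127) = -84*(-127) = 10668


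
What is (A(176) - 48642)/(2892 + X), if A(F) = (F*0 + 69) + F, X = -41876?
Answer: 48397/38984 ≈ 1.2415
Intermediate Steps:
A(F) = 69 + F (A(F) = (0 + 69) + F = 69 + F)
(A(176) - 48642)/(2892 + X) = ((69 + 176) - 48642)/(2892 - 41876) = (245 - 48642)/(-38984) = -48397*(-1/38984) = 48397/38984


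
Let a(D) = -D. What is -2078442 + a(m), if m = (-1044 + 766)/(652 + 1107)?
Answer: -3655979200/1759 ≈ -2.0784e+6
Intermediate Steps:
m = -278/1759 ≈ -0.15804
-2078442 + a(m) = -2078442 - 1*(-278/1759) = -2078442 + 278/1759 = -3655979200/1759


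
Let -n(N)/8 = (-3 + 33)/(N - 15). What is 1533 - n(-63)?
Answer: 19889/13 ≈ 1529.9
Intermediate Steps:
n(N) = -240/(-15 + N) (n(N) = -8*(-3 + 33)/(N - 15) = -240/(-15 + N))
1533 - n(-63) = 1533 - (-240)/(-15 - 63) = 1533 - (-240)/(-78) = 1533 - (-240)*(-1)/78 = 1533 - 1*40/13 = 1533 - 40/13 = 19889/13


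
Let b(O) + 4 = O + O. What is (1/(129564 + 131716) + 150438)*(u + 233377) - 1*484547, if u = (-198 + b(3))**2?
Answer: 10683088818699153/261280 ≈ 4.0888e+10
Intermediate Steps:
b(O) = -4 + 2*O (b(O) = -4 + (O + O) = -4 + 2*O)
u = 38416 (u = (-198 + (-4 + 2*3))**2 = (-198 + (-4 + 6))**2 = (-198 + 2)**2 = (-196)**2 = 38416)
(1/(129564 + 131716) + 150438)*(u + 233377) - 1*484547 = (1/(129564 + 131716) + 150438)*(38416 + 233377) - 1*484547 = (1/261280 + 150438)*271793 - 484547 = (39306440641/261280)*271793 - 484547 = 10683215421139313/261280 - 484547 = 10683088818699153/261280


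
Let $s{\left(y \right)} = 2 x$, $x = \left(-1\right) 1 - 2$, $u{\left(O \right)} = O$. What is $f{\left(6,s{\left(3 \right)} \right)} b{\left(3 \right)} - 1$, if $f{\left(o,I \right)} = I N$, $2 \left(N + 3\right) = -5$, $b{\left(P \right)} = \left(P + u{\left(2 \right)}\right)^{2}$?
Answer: $824$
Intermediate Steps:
$b{\left(P \right)} = \left(2 + P\right)^{2}$ ($b{\left(P \right)} = \left(P + 2\right)^{2} = \left(2 + P\right)^{2}$)
$x = -3$ ($x = -1 - 2 = -3$)
$N = - \frac{11}{2}$ ($N = -3 + \frac{1}{2} \left(-5\right) = -3 - \frac{5}{2} = - \frac{11}{2} \approx -5.5$)
$s{\left(y \right)} = -6$ ($s{\left(y \right)} = 2 \left(-3\right) = -6$)
$f{\left(o,I \right)} = - \frac{11 I}{2}$ ($f{\left(o,I \right)} = I \left(- \frac{11}{2}\right) = - \frac{11 I}{2}$)
$f{\left(6,s{\left(3 \right)} \right)} b{\left(3 \right)} - 1 = \left(- \frac{11}{2}\right) \left(-6\right) \left(2 + 3\right)^{2} - 1 = 33 \cdot 5^{2} - 1 = 33 \cdot 25 - 1 = 825 - 1 = 824$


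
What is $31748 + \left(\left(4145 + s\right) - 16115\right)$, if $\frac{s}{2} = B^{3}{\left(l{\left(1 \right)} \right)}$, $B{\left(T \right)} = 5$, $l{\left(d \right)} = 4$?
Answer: $20028$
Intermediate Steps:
$s = 250$ ($s = 2 \cdot 5^{3} = 2 \cdot 125 = 250$)
$31748 + \left(\left(4145 + s\right) - 16115\right) = 31748 + \left(\left(4145 + 250\right) - 16115\right) = 31748 + \left(4395 - 16115\right) = 31748 - 11720 = 20028$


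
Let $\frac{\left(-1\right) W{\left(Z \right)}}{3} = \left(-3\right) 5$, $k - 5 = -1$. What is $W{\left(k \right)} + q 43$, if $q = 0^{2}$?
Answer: $45$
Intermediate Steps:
$k = 4$ ($k = 5 - 1 = 4$)
$W{\left(Z \right)} = 45$ ($W{\left(Z \right)} = - 3 \left(\left(-3\right) 5\right) = \left(-3\right) \left(-15\right) = 45$)
$q = 0$
$W{\left(k \right)} + q 43 = 45 + 0 \cdot 43 = 45 + 0 = 45$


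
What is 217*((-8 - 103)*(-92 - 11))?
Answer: 2480961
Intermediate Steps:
217*((-8 - 103)*(-92 - 11)) = 217*(-111*(-103)) = 217*11433 = 2480961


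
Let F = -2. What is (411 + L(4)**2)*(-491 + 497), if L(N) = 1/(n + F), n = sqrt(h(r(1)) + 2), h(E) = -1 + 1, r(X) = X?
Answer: 2475 + 6*sqrt(2) ≈ 2483.5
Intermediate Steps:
h(E) = 0
n = sqrt(2) (n = sqrt(0 + 2) = sqrt(2) ≈ 1.4142)
L(N) = 1/(-2 + sqrt(2)) (L(N) = 1/(sqrt(2) - 2) = 1/(-2 + sqrt(2)))
(411 + L(4)**2)*(-491 + 497) = (411 + (-1 - sqrt(2)/2)**2)*(-491 + 497) = (411 + (-1 - sqrt(2)/2)**2)*6 = 2466 + 6*(-1 - sqrt(2)/2)**2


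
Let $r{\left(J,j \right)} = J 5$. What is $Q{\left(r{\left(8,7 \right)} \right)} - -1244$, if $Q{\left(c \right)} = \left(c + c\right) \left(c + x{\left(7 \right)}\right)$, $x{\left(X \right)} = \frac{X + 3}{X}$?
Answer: $\frac{31908}{7} \approx 4558.3$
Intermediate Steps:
$r{\left(J,j \right)} = 5 J$
$x{\left(X \right)} = \frac{3 + X}{X}$
$Q{\left(c \right)} = 2 c \left(\frac{10}{7} + c\right)$ ($Q{\left(c \right)} = \left(c + c\right) \left(c + \frac{3 + 7}{7}\right) = 2 c \left(c + \frac{1}{7} \cdot 10\right) = 2 c \left(c + \frac{10}{7}\right) = 2 c \left(\frac{10}{7} + c\right)$)
$Q{\left(r{\left(8,7 \right)} \right)} - -1244 = \frac{2 \cdot 5 \cdot 8 \left(10 + 7 \cdot 5 \cdot 8\right)}{7} - -1244 = \frac{2}{7} \cdot 40 \left(10 + 7 \cdot 40\right) + 1244 = \frac{2}{7} \cdot 40 \left(10 + 280\right) + 1244 = \frac{2}{7} \cdot 40 \cdot 290 + 1244 = \frac{23200}{7} + 1244 = \frac{31908}{7}$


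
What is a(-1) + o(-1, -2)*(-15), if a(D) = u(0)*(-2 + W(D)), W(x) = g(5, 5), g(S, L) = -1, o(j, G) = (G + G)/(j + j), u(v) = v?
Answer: -30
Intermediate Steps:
o(j, G) = G/j (o(j, G) = (2*G)/((2*j)) = (2*G)*(1/(2*j)) = G/j)
W(x) = -1
a(D) = 0 (a(D) = 0*(-2 - 1) = 0*(-3) = 0)
a(-1) + o(-1, -2)*(-15) = 0 - 2/(-1)*(-15) = 0 - 2*(-1)*(-15) = 0 + 2*(-15) = 0 - 30 = -30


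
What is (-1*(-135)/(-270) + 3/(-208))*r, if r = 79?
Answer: -8453/208 ≈ -40.639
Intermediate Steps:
(-1*(-135)/(-270) + 3/(-208))*r = (-1*(-135)/(-270) + 3/(-208))*79 = (135*(-1/270) + 3*(-1/208))*79 = (-½ - 3/208)*79 = -107/208*79 = -8453/208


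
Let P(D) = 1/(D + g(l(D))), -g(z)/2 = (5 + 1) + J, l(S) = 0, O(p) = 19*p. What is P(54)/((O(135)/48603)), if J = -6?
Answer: 16201/46170 ≈ 0.35090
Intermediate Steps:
g(z) = 0 (g(z) = -2*((5 + 1) - 6) = -2*(6 - 6) = -2*0 = 0)
P(D) = 1/D (P(D) = 1/(D + 0) = 1/D)
P(54)/((O(135)/48603)) = 1/(54*(((19*135)/48603))) = 1/(54*((2565*(1/48603)))) = 1/(54*(855/16201)) = (1/54)*(16201/855) = 16201/46170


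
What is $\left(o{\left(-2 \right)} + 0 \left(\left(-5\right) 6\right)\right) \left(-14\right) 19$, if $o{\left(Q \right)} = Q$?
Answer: $532$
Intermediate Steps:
$\left(o{\left(-2 \right)} + 0 \left(\left(-5\right) 6\right)\right) \left(-14\right) 19 = \left(-2 + 0 \left(\left(-5\right) 6\right)\right) \left(-14\right) 19 = \left(-2 + 0 \left(-30\right)\right) \left(-14\right) 19 = \left(-2 + 0\right) \left(-14\right) 19 = \left(-2\right) \left(-14\right) 19 = 28 \cdot 19 = 532$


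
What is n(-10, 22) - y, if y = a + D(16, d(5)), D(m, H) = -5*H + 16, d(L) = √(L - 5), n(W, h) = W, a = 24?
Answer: -50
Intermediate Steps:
d(L) = √(-5 + L)
D(m, H) = 16 - 5*H
y = 40 (y = 24 + (16 - 5*√(-5 + 5)) = 24 + (16 - 5*√0) = 24 + (16 - 5*0) = 24 + (16 + 0) = 24 + 16 = 40)
n(-10, 22) - y = -10 - 1*40 = -10 - 40 = -50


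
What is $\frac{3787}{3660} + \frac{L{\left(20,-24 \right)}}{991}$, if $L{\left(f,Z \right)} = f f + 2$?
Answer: $\frac{5224237}{3627060} \approx 1.4403$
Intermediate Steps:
$L{\left(f,Z \right)} = 2 + f^{2}$ ($L{\left(f,Z \right)} = f^{2} + 2 = 2 + f^{2}$)
$\frac{3787}{3660} + \frac{L{\left(20,-24 \right)}}{991} = \frac{3787}{3660} + \frac{2 + 20^{2}}{991} = 3787 \cdot \frac{1}{3660} + \left(2 + 400\right) \frac{1}{991} = \frac{3787}{3660} + 402 \cdot \frac{1}{991} = \frac{3787}{3660} + \frac{402}{991} = \frac{5224237}{3627060}$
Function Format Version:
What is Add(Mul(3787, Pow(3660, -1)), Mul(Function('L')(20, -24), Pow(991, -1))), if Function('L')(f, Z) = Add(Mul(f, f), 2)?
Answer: Rational(5224237, 3627060) ≈ 1.4403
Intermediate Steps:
Function('L')(f, Z) = Add(2, Pow(f, 2)) (Function('L')(f, Z) = Add(Pow(f, 2), 2) = Add(2, Pow(f, 2)))
Add(Mul(3787, Pow(3660, -1)), Mul(Function('L')(20, -24), Pow(991, -1))) = Add(Mul(3787, Pow(3660, -1)), Mul(Add(2, Pow(20, 2)), Pow(991, -1))) = Add(Mul(3787, Rational(1, 3660)), Mul(Add(2, 400), Rational(1, 991))) = Add(Rational(3787, 3660), Mul(402, Rational(1, 991))) = Add(Rational(3787, 3660), Rational(402, 991)) = Rational(5224237, 3627060)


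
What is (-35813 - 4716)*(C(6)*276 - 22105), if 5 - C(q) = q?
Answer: 907079549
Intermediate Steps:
C(q) = 5 - q
(-35813 - 4716)*(C(6)*276 - 22105) = (-35813 - 4716)*((5 - 1*6)*276 - 22105) = -40529*((5 - 6)*276 - 22105) = -40529*(-1*276 - 22105) = -40529*(-276 - 22105) = -40529*(-22381) = 907079549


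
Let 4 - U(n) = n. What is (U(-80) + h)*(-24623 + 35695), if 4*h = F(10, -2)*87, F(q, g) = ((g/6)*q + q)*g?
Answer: -2280832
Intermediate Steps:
U(n) = 4 - n
F(q, g) = g*(q + g*q/6) (F(q, g) = ((g*(1/6))*q + q)*g = ((g/6)*q + q)*g = (g*q/6 + q)*g = (q + g*q/6)*g = g*(q + g*q/6))
h = -290 (h = (((1/6)*(-2)*10*(6 - 2))*87)/4 = (((1/6)*(-2)*10*4)*87)/4 = (-40/3*87)/4 = (1/4)*(-1160) = -290)
(U(-80) + h)*(-24623 + 35695) = ((4 - 1*(-80)) - 290)*(-24623 + 35695) = ((4 + 80) - 290)*11072 = (84 - 290)*11072 = -206*11072 = -2280832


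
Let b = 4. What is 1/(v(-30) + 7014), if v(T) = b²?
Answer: 1/7030 ≈ 0.00014225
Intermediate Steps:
v(T) = 16 (v(T) = 4² = 16)
1/(v(-30) + 7014) = 1/(16 + 7014) = 1/7030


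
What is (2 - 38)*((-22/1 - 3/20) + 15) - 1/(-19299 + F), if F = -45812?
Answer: 83797862/325555 ≈ 257.40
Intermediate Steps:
(2 - 38)*((-22/1 - 3/20) + 15) - 1/(-19299 + F) = (2 - 38)*((-22/1 - 3/20) + 15) - 1/(-19299 - 45812) = -36*((-22*1 - 3*1/20) + 15) - 1/(-65111) = -36*((-22 - 3/20) + 15) - 1*(-1/65111) = -36*(-443/20 + 15) + 1/65111 = -36*(-143/20) + 1/65111 = 1287/5 + 1/65111 = 83797862/325555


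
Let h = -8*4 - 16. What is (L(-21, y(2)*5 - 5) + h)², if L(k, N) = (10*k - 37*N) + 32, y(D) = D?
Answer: 168921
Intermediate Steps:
h = -48 (h = -32 - 16 = -48)
L(k, N) = 32 - 37*N + 10*k (L(k, N) = (-37*N + 10*k) + 32 = 32 - 37*N + 10*k)
(L(-21, y(2)*5 - 5) + h)² = ((32 - 37*(2*5 - 5) + 10*(-21)) - 48)² = ((32 - 37*(10 - 5) - 210) - 48)² = ((32 - 37*5 - 210) - 48)² = ((32 - 185 - 210) - 48)² = (-363 - 48)² = (-411)² = 168921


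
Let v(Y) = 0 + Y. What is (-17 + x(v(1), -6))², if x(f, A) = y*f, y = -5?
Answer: 484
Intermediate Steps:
v(Y) = Y
x(f, A) = -5*f
(-17 + x(v(1), -6))² = (-17 - 5*1)² = (-17 - 5)² = (-22)² = 484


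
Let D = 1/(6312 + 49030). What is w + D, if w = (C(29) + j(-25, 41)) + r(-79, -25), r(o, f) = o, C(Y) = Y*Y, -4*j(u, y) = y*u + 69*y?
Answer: 17211363/55342 ≈ 311.00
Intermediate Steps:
j(u, y) = -69*y/4 - u*y/4 (j(u, y) = -(y*u + 69*y)/4 = -(u*y + 69*y)/4 = -(69*y + u*y)/4 = -69*y/4 - u*y/4)
C(Y) = Y²
w = 311 (w = (29² - ¼*41*(69 - 25)) - 79 = (841 - ¼*41*44) - 79 = (841 - 451) - 79 = 390 - 79 = 311)
D = 1/55342 ≈ 1.8069e-5
w + D = 311 + 1/55342 = 17211363/55342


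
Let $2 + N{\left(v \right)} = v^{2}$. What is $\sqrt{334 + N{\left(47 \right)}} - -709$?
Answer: $709 + 11 \sqrt{21} \approx 759.41$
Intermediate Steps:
$N{\left(v \right)} = -2 + v^{2}$
$\sqrt{334 + N{\left(47 \right)}} - -709 = \sqrt{334 - \left(2 - 47^{2}\right)} - -709 = \sqrt{334 + \left(-2 + 2209\right)} + 709 = \sqrt{334 + 2207} + 709 = \sqrt{2541} + 709 = 11 \sqrt{21} + 709 = 709 + 11 \sqrt{21}$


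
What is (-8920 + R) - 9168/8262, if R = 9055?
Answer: 184367/1377 ≈ 133.89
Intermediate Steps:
(-8920 + R) - 9168/8262 = (-8920 + 9055) - 9168/8262 = 135 - 9168*1/8262 = 135 - 1528/1377 = 184367/1377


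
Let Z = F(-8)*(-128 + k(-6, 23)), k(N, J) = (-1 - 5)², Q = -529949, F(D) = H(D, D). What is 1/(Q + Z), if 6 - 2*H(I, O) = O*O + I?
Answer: -1/527649 ≈ -1.8952e-6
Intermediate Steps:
H(I, O) = 3 - I/2 - O²/2 (H(I, O) = 3 - (O*O + I)/2 = 3 - (O² + I)/2 = 3 - (I + O²)/2 = 3 + (-I/2 - O²/2) = 3 - I/2 - O²/2)
F(D) = 3 - D/2 - D²/2
k(N, J) = 36 (k(N, J) = (-6)² = 36)
Z = 2300 (Z = (3 - ½*(-8) - ½*(-8)²)*(-128 + 36) = (3 + 4 - ½*64)*(-92) = (3 + 4 - 32)*(-92) = -25*(-92) = 2300)
1/(Q + Z) = 1/(-529949 + 2300) = 1/(-527649) = -1/527649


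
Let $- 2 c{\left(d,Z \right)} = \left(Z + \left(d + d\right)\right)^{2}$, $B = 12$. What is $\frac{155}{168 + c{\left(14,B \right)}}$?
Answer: $- \frac{155}{632} \approx -0.24525$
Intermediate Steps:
$c{\left(d,Z \right)} = - \frac{\left(Z + 2 d\right)^{2}}{2}$ ($c{\left(d,Z \right)} = - \frac{\left(Z + \left(d + d\right)\right)^{2}}{2} = - \frac{\left(Z + 2 d\right)^{2}}{2}$)
$\frac{155}{168 + c{\left(14,B \right)}} = \frac{155}{168 - \frac{\left(12 + 2 \cdot 14\right)^{2}}{2}} = \frac{155}{168 - \frac{\left(12 + 28\right)^{2}}{2}} = \frac{155}{168 - \frac{40^{2}}{2}} = \frac{155}{168 - 800} = \frac{155}{-632} = 155 \left(- \frac{1}{632}\right) = - \frac{155}{632}$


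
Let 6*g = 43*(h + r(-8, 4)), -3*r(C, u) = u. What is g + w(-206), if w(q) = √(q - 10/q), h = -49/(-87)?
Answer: -2881/522 + 3*I*√242771/103 ≈ -5.5192 + 14.351*I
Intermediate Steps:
h = 49/87 (h = -49*(-1/87) = 49/87 ≈ 0.56322)
r(C, u) = -u/3
g = -2881/522 (g = (43*(49/87 - ⅓*4))/6 = (43*(49/87 - 4/3))/6 = (43*(-67/87))/6 = (⅙)*(-2881/87) = -2881/522 ≈ -5.5192)
g + w(-206) = -2881/522 + √(-206 - 10/(-206)) = -2881/522 + √(-206 - 10*(-1/206)) = -2881/522 + √(-206 + 5/103) = -2881/522 + √(-21213/103) = -2881/522 + 3*I*√242771/103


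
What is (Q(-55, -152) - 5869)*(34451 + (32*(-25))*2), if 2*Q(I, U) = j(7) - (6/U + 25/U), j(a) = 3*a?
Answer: -3079267737/16 ≈ -1.9245e+8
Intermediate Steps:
Q(I, U) = 21/2 - 31/(2*U) (Q(I, U) = (3*7 - (6/U + 25/U))/2 = (21 - 31/U)/2 = 21/2 - 31/(2*U))
(Q(-55, -152) - 5869)*(34451 + (32*(-25))*2) = ((1/2)*(-31 + 21*(-152))/(-152) - 5869)*(34451 + (32*(-25))*2) = ((1/2)*(-1/152)*(-31 - 3192) - 5869)*(34451 - 800*2) = ((1/2)*(-1/152)*(-3223) - 5869)*(34451 - 1600) = (3223/304 - 5869)*32851 = -1780953/304*32851 = -3079267737/16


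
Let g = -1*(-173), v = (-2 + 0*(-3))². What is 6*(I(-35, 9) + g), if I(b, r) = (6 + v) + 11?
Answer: 1164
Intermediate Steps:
v = 4 (v = (-2 + 0)² = (-2)² = 4)
g = 173
I(b, r) = 21 (I(b, r) = (6 + 4) + 11 = 10 + 11 = 21)
6*(I(-35, 9) + g) = 6*(21 + 173) = 6*194 = 1164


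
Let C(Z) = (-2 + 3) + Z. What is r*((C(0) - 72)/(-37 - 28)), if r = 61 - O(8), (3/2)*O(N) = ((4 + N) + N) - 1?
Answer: 2059/39 ≈ 52.795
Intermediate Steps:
O(N) = 2 + 4*N/3 (O(N) = 2*(((4 + N) + N) - 1)/3 = 2*((4 + 2*N) - 1)/3 = 2*(3 + 2*N)/3 = 2 + 4*N/3)
r = 145/3 (r = 61 - (2 + (4/3)*8) = 61 - (2 + 32/3) = 61 - 1*38/3 = 61 - 38/3 = 145/3 ≈ 48.333)
C(Z) = 1 + Z
r*((C(0) - 72)/(-37 - 28)) = 145*(((1 + 0) - 72)/(-37 - 28))/3 = 145*((1 - 72)/(-65))/3 = 145*(-71*(-1/65))/3 = (145/3)*(71/65) = 2059/39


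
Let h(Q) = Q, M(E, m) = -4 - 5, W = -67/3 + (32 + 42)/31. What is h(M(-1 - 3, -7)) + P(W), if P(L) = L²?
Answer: 3363184/8649 ≈ 388.85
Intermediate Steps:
W = -1855/93 (W = -67*⅓ + 74*(1/31) = -67/3 + 74/31 = -1855/93 ≈ -19.946)
M(E, m) = -9
h(M(-1 - 3, -7)) + P(W) = -9 + (-1855/93)² = -9 + 3441025/8649 = 3363184/8649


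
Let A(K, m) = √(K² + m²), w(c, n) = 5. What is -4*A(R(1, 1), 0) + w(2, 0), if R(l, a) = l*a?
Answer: 1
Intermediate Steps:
R(l, a) = a*l
-4*A(R(1, 1), 0) + w(2, 0) = -4*√((1*1)² + 0²) + 5 = -4*√(1² + 0) + 5 = -4*√(1 + 0) + 5 = -4*√1 + 5 = -4*1 + 5 = -4 + 5 = 1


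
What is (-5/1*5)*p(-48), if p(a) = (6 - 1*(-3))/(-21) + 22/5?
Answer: -695/7 ≈ -99.286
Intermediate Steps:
p(a) = 139/35 (p(a) = (6 + 3)*(-1/21) + 22*(⅕) = 9*(-1/21) + 22/5 = -3/7 + 22/5 = 139/35)
(-5/1*5)*p(-48) = (-5/1*5)*(139/35) = (-5*1*5)*(139/35) = -5*5*(139/35) = -25*139/35 = -695/7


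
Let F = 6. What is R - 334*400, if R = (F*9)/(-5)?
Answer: -668054/5 ≈ -1.3361e+5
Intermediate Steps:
R = -54/5 (R = (6*9)/(-5) = 54*(-1/5) = -54/5 ≈ -10.800)
R - 334*400 = -54/5 - 334*400 = -54/5 - 133600 = -668054/5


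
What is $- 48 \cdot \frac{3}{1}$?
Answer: $-144$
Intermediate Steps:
$- 48 \cdot \frac{3}{1} = - 48 \cdot 3 \cdot 1 = \left(-48\right) 3 = -144$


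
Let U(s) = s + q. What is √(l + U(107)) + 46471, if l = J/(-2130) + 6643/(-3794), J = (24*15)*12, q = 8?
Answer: 46471 + 7*√3361287254/38482 ≈ 46482.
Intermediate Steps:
U(s) = 8 + s (U(s) = s + 8 = 8 + s)
J = 4320 (J = 360*12 = 4320)
l = -145427/38482 (l = 4320/(-2130) + 6643/(-3794) = 4320*(-1/2130) + 6643*(-1/3794) = -144/71 - 949/542 = -145427/38482 ≈ -3.7791)
√(l + U(107)) + 46471 = √(-145427/38482 + (8 + 107)) + 46471 = √(-145427/38482 + 115) + 46471 = √(4280003/38482) + 46471 = 7*√3361287254/38482 + 46471 = 46471 + 7*√3361287254/38482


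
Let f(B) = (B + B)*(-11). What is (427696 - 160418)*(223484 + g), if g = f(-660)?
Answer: 63613233112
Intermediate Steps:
f(B) = -22*B (f(B) = (2*B)*(-11) = -22*B)
g = 14520 (g = -22*(-660) = 14520)
(427696 - 160418)*(223484 + g) = (427696 - 160418)*(223484 + 14520) = 267278*238004 = 63613233112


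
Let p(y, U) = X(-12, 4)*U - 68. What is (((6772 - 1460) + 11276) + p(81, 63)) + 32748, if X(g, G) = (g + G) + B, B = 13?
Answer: 49583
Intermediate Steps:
X(g, G) = 13 + G + g (X(g, G) = (g + G) + 13 = (G + g) + 13 = 13 + G + g)
p(y, U) = -68 + 5*U (p(y, U) = (13 + 4 - 12)*U - 68 = 5*U - 68 = -68 + 5*U)
(((6772 - 1460) + 11276) + p(81, 63)) + 32748 = (((6772 - 1460) + 11276) + (-68 + 5*63)) + 32748 = ((5312 + 11276) + (-68 + 315)) + 32748 = (16588 + 247) + 32748 = 16835 + 32748 = 49583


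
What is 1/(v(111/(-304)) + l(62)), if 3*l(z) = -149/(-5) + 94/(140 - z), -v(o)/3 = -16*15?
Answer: 585/427246 ≈ 0.0013692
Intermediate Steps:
v(o) = 720 (v(o) = -(-48)*15 = -3*(-240) = 720)
l(z) = 149/15 + 94/(3*(140 - z)) (l(z) = (-149/(-5) + 94/(140 - z))/3 = (-149*(-⅕) + 94/(140 - z))/3 = (149/5 + 94/(140 - z))/3 = 149/15 + 94/(3*(140 - z)))
1/(v(111/(-304)) + l(62)) = 1/(720 + (-21330 + 149*62)/(15*(-140 + 62))) = 1/(720 + (1/15)*(-21330 + 9238)/(-78)) = 1/(720 + (1/15)*(-1/78)*(-12092)) = 1/(720 + 6046/585) = 1/(427246/585) = 585/427246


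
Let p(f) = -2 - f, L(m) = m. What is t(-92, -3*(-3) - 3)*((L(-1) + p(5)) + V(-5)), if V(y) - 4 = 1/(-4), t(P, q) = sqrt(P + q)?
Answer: -17*I*sqrt(86)/4 ≈ -39.413*I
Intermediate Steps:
V(y) = 15/4 (V(y) = 4 + 1/(-4) = 4 - 1/4 = 15/4)
t(-92, -3*(-3) - 3)*((L(-1) + p(5)) + V(-5)) = sqrt(-92 + (-3*(-3) - 3))*((-1 + (-2 - 1*5)) + 15/4) = sqrt(-92 + (9 - 3))*((-1 + (-2 - 5)) + 15/4) = sqrt(-92 + 6)*((-1 - 7) + 15/4) = sqrt(-86)*(-8 + 15/4) = (I*sqrt(86))*(-17/4) = -17*I*sqrt(86)/4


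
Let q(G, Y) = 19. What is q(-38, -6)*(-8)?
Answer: -152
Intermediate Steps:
q(-38, -6)*(-8) = 19*(-8) = -152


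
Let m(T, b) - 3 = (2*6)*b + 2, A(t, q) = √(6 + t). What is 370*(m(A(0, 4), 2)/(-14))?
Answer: -5365/7 ≈ -766.43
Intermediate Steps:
m(T, b) = 5 + 12*b (m(T, b) = 3 + ((2*6)*b + 2) = 3 + (12*b + 2) = 3 + (2 + 12*b) = 5 + 12*b)
370*(m(A(0, 4), 2)/(-14)) = 370*((5 + 12*2)/(-14)) = 370*((5 + 24)*(-1/14)) = 370*(29*(-1/14)) = 370*(-29/14) = -5365/7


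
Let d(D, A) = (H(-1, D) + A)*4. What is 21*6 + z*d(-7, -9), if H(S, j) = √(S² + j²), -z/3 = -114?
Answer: -12186 + 6840*√2 ≈ -2512.8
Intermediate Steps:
z = 342 (z = -3*(-114) = 342)
d(D, A) = 4*A + 4*√(1 + D²) (d(D, A) = (√((-1)² + D²) + A)*4 = (√(1 + D²) + A)*4 = (A + √(1 + D²))*4 = 4*A + 4*√(1 + D²))
21*6 + z*d(-7, -9) = 21*6 + 342*(4*(-9) + 4*√(1 + (-7)²)) = 126 + 342*(-36 + 4*√(1 + 49)) = 126 + 342*(-36 + 4*√50) = 126 + 342*(-36 + 4*(5*√2)) = 126 + 342*(-36 + 20*√2) = 126 + (-12312 + 6840*√2) = -12186 + 6840*√2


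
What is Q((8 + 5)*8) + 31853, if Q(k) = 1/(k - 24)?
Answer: 2548241/80 ≈ 31853.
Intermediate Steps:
Q(k) = 1/(-24 + k)
Q((8 + 5)*8) + 31853 = 1/(-24 + (8 + 5)*8) + 31853 = 1/(-24 + 13*8) + 31853 = 1/(-24 + 104) + 31853 = 1/80 + 31853 = 2548241/80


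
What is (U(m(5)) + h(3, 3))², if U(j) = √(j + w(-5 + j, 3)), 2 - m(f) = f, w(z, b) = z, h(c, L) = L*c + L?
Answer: (12 + I*√11)² ≈ 133.0 + 79.599*I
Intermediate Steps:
h(c, L) = L + L*c
m(f) = 2 - f
U(j) = √(-5 + 2*j) (U(j) = √(j + (-5 + j)) = √(-5 + 2*j))
(U(m(5)) + h(3, 3))² = (√(-5 + 2*(2 - 1*5)) + 3*(1 + 3))² = (√(-5 + 2*(2 - 5)) + 3*4)² = (√(-5 + 2*(-3)) + 12)² = (√(-5 - 6) + 12)² = (√(-11) + 12)² = (I*√11 + 12)² = (12 + I*√11)²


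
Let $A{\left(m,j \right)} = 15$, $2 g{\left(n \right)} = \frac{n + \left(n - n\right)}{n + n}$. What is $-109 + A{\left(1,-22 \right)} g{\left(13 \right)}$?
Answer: $- \frac{421}{4} \approx -105.25$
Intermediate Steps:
$g{\left(n \right)} = \frac{1}{4}$ ($g{\left(n \right)} = \frac{\left(n + \left(n - n\right)\right) \frac{1}{n + n}}{2} = \frac{\left(n + 0\right) \frac{1}{2 n}}{2} = \frac{n \frac{1}{2 n}}{2} = \frac{1}{2} \cdot \frac{1}{2} = \frac{1}{4}$)
$-109 + A{\left(1,-22 \right)} g{\left(13 \right)} = -109 + 15 \cdot \frac{1}{4} = -109 + \frac{15}{4} = - \frac{421}{4}$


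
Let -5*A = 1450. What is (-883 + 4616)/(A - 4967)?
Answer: -3733/5257 ≈ -0.71010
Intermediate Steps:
A = -290 (A = -⅕*1450 = -290)
(-883 + 4616)/(A - 4967) = (-883 + 4616)/(-290 - 4967) = 3733/(-5257) = 3733*(-1/5257) = -3733/5257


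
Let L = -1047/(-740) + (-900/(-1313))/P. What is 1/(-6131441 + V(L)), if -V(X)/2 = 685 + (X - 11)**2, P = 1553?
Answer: -1138428625488369800/6981976763685325421552529 ≈ -1.6305e-7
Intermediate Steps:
L = 2135592183/1508925860 (L = -1047/(-740) - 900/(-1313)/1553 = -1047*(-1/740) - 900*(-1/1313)*(1/1553) = 1047/740 + (900/1313)*(1/1553) = 1047/740 + 900/2039089 = 2135592183/1508925860 ≈ 1.4153)
V(X) = -1370 - 2*(-11 + X)**2 (V(X) = -2*(685 + (X - 11)**2) = -2*(685 + (-11 + X)**2) = -1370 - 2*(-11 + X)**2)
1/(-6131441 + V(L)) = 1/(-6131441 + (-1370 - 2*(-11 + 2135592183/1508925860)**2)) = 1/(-6131441 + (-1370 - 2*(-14462592277/1508925860)**2)) = 1/(-6131441 + (-1370 - 2*209166575370740044729/2276857250976739600)) = 1/(-6131441 + (-1370 - 209166575370740044729/1138428625488369800)) = 1/(-6131441 - 1768813792289806670729/1138428625488369800) = 1/(-6981976763685325421552529/1138428625488369800) = -1138428625488369800/6981976763685325421552529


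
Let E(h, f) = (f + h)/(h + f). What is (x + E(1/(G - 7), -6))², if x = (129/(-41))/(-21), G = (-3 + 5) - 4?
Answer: 108900/82369 ≈ 1.3221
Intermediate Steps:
G = -2 (G = 2 - 4 = -2)
E(h, f) = 1 (E(h, f) = (f + h)/(f + h) = 1)
x = 43/287 (x = (129*(-1/41))*(-1/21) = -129/41*(-1/21) = 43/287 ≈ 0.14983)
(x + E(1/(G - 7), -6))² = (43/287 + 1)² = (330/287)² = 108900/82369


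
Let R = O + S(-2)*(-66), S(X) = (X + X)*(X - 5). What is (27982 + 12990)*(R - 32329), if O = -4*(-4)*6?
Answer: -1396366732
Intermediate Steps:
O = 96 (O = 16*6 = 96)
S(X) = 2*X*(-5 + X) (S(X) = (2*X)*(-5 + X) = 2*X*(-5 + X))
R = -1752 (R = 96 + (2*(-2)*(-5 - 2))*(-66) = 96 + (2*(-2)*(-7))*(-66) = 96 + 28*(-66) = 96 - 1848 = -1752)
(27982 + 12990)*(R - 32329) = (27982 + 12990)*(-1752 - 32329) = 40972*(-34081) = -1396366732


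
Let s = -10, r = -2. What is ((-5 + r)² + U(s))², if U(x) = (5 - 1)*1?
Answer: 2809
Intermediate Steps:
U(x) = 4 (U(x) = 4*1 = 4)
((-5 + r)² + U(s))² = ((-5 - 2)² + 4)² = ((-7)² + 4)² = (49 + 4)² = 53² = 2809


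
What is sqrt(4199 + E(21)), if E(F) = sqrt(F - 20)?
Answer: 10*sqrt(42) ≈ 64.807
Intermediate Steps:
E(F) = sqrt(-20 + F)
sqrt(4199 + E(21)) = sqrt(4199 + sqrt(-20 + 21)) = sqrt(4199 + sqrt(1)) = sqrt(4199 + 1) = sqrt(4200) = 10*sqrt(42)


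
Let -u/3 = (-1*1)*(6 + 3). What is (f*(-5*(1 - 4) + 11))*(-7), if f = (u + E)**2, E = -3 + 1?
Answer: -113750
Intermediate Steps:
E = -2
u = 27 (u = -3*(-1*1)*(6 + 3) = -(-3)*9 = -3*(-9) = 27)
f = 625 (f = (27 - 2)**2 = 25**2 = 625)
(f*(-5*(1 - 4) + 11))*(-7) = (625*(-5*(1 - 4) + 11))*(-7) = (625*(-5*(-3) + 11))*(-7) = (625*(15 + 11))*(-7) = (625*26)*(-7) = 16250*(-7) = -113750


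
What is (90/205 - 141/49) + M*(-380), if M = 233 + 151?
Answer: -293158179/2009 ≈ -1.4592e+5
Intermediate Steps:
M = 384
(90/205 - 141/49) + M*(-380) = (90/205 - 141/49) + 384*(-380) = (90*(1/205) - 141*1/49) - 145920 = (18/41 - 141/49) - 145920 = -4899/2009 - 145920 = -293158179/2009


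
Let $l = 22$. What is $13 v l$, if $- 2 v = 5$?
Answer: $-715$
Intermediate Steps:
$v = - \frac{5}{2}$ ($v = \left(- \frac{1}{2}\right) 5 = - \frac{5}{2} \approx -2.5$)
$13 v l = 13 \left(- \frac{5}{2}\right) 22 = \left(- \frac{65}{2}\right) 22 = -715$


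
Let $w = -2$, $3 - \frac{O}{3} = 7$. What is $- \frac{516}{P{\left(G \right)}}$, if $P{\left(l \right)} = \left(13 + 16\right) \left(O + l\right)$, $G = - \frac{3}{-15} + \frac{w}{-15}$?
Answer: $\frac{1548}{1015} \approx 1.5251$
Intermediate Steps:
$O = -12$ ($O = 9 - 21 = -12$)
$G = \frac{1}{3}$ ($G = - \frac{3}{-15} - \frac{2}{-15} = \left(-3\right) \left(- \frac{1}{15}\right) - - \frac{2}{15} = \frac{1}{5} + \frac{2}{15} = \frac{1}{3} \approx 0.33333$)
$P{\left(l \right)} = -348 + 29 l$ ($P{\left(l \right)} = \left(13 + 16\right) \left(-12 + l\right) = 29 \left(-12 + l\right) = -348 + 29 l$)
$- \frac{516}{P{\left(G \right)}} = - \frac{516}{-348 + 29 \cdot \frac{1}{3}} = - \frac{516}{-348 + \frac{29}{3}} = - \frac{516}{- \frac{1015}{3}} = \left(-516\right) \left(- \frac{3}{1015}\right) = \frac{1548}{1015}$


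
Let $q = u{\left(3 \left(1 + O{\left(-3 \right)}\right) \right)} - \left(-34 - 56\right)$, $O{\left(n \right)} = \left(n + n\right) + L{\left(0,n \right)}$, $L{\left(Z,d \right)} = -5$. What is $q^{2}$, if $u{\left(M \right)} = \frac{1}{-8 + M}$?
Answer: $\frac{11689561}{1444} \approx 8095.3$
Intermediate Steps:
$O{\left(n \right)} = -5 + 2 n$ ($O{\left(n \right)} = \left(n + n\right) - 5 = 2 n - 5 = -5 + 2 n$)
$q = \frac{3419}{38}$ ($q = \frac{1}{-8 + 3 \left(1 + \left(-5 + 2 \left(-3\right)\right)\right)} - \left(-34 - 56\right) = \frac{1}{-8 + 3 \left(1 - 11\right)} - \left(-34 - 56\right) = \frac{1}{-8 + 3 \left(1 - 11\right)} - -90 = \frac{1}{-8 + 3 \left(-10\right)} + 90 = \frac{1}{-8 - 30} + 90 = \frac{1}{-38} + 90 = - \frac{1}{38} + 90 = \frac{3419}{38} \approx 89.974$)
$q^{2} = \left(\frac{3419}{38}\right)^{2} = \frac{11689561}{1444}$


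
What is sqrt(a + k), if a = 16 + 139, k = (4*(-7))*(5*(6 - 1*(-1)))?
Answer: 5*I*sqrt(33) ≈ 28.723*I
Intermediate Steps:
k = -980 (k = -140*(6 + 1) = -140*7 = -28*35 = -980)
a = 155
sqrt(a + k) = sqrt(155 - 980) = sqrt(-825) = 5*I*sqrt(33)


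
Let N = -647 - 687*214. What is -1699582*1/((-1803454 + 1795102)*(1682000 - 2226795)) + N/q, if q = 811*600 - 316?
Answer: -84090138378361/276581795818320 ≈ -0.30403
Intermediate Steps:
N = -147665 (N = -647 - 147018 = -147665)
q = 486284 (q = 486600 - 316 = 486284)
-1699582*1/((-1803454 + 1795102)*(1682000 - 2226795)) + N/q = -1699582*1/((-1803454 + 1795102)*(1682000 - 2226795)) - 147665/486284 = -1699582/((-8352*(-544795))) - 147665*1/486284 = -1699582/4550127840 - 147665/486284 = -1699582*1/4550127840 - 147665/486284 = -849791/2275063920 - 147665/486284 = -84090138378361/276581795818320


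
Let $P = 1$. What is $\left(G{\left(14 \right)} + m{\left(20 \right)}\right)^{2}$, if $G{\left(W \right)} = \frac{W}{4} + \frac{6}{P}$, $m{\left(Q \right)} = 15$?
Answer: $\frac{2401}{4} \approx 600.25$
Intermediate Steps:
$G{\left(W \right)} = 6 + \frac{W}{4}$ ($G{\left(W \right)} = \frac{W}{4} + \frac{6}{1} = W \frac{1}{4} + 6 \cdot 1 = \frac{W}{4} + 6 = 6 + \frac{W}{4}$)
$\left(G{\left(14 \right)} + m{\left(20 \right)}\right)^{2} = \left(\left(6 + \frac{1}{4} \cdot 14\right) + 15\right)^{2} = \left(\left(6 + \frac{7}{2}\right) + 15\right)^{2} = \left(\frac{19}{2} + 15\right)^{2} = \left(\frac{49}{2}\right)^{2} = \frac{2401}{4}$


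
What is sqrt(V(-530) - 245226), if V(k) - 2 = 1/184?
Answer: I*sqrt(2075575890)/92 ≈ 495.2*I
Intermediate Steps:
V(k) = 369/184 (V(k) = 2 + 1/184 = 369/184)
sqrt(V(-530) - 245226) = sqrt(369/184 - 245226) = sqrt(-45121215/184) = I*sqrt(2075575890)/92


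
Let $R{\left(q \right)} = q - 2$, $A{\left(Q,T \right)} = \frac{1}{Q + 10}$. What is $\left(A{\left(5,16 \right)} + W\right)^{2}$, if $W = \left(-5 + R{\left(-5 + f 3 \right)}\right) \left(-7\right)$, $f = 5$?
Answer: $\frac{98596}{225} \approx 438.2$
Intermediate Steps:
$A{\left(Q,T \right)} = \frac{1}{10 + Q}$
$R{\left(q \right)} = -2 + q$ ($R{\left(q \right)} = q - 2 = -2 + q$)
$W = -21$ ($W = \left(-5 + \left(-2 + \left(-5 + 5 \cdot 3\right)\right)\right) \left(-7\right) = \left(-5 + \left(-2 + \left(-5 + 15\right)\right)\right) \left(-7\right) = \left(-5 + \left(-2 + 10\right)\right) \left(-7\right) = \left(-5 + 8\right) \left(-7\right) = 3 \left(-7\right) = -21$)
$\left(A{\left(5,16 \right)} + W\right)^{2} = \left(\frac{1}{10 + 5} - 21\right)^{2} = \left(\frac{1}{15} - 21\right)^{2} = \left(- \frac{314}{15}\right)^{2} = \frac{98596}{225}$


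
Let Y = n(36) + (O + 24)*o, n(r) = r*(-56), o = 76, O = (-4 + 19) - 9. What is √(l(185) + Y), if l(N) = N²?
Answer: √34489 ≈ 185.71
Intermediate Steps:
O = 6 (O = 15 - 9 = 6)
n(r) = -56*r
Y = 264 (Y = -56*36 + (6 + 24)*76 = -2016 + 30*76 = -2016 + 2280 = 264)
√(l(185) + Y) = √(185² + 264) = √(34225 + 264) = √34489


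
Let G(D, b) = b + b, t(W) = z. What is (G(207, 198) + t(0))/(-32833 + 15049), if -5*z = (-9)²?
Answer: -211/9880 ≈ -0.021356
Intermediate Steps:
z = -81/5 (z = -⅕*(-9)² = -⅕*81 = -81/5 ≈ -16.200)
t(W) = -81/5
G(D, b) = 2*b
(G(207, 198) + t(0))/(-32833 + 15049) = (2*198 - 81/5)/(-32833 + 15049) = (396 - 81/5)/(-17784) = (1899/5)*(-1/17784) = -211/9880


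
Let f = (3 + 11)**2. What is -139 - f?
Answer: -335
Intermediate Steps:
f = 196 (f = 14**2 = 196)
-139 - f = -139 - 1*196 = -139 - 196 = -335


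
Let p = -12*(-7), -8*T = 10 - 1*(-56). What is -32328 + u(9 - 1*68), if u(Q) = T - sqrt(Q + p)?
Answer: -129365/4 ≈ -32341.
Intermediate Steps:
T = -33/4 (T = -(10 - 1*(-56))/8 = -(10 + 56)/8 = -1/8*66 = -33/4 ≈ -8.2500)
p = 84
u(Q) = -33/4 - sqrt(84 + Q) (u(Q) = -33/4 - sqrt(Q + 84) = -33/4 - sqrt(84 + Q))
-32328 + u(9 - 1*68) = -32328 + (-33/4 - sqrt(84 + (9 - 1*68))) = -32328 + (-33/4 - sqrt(84 + (9 - 68))) = -32328 + (-33/4 - sqrt(84 - 59)) = -32328 + (-33/4 - sqrt(25)) = -32328 + (-33/4 - 1*5) = -32328 + (-33/4 - 5) = -32328 - 53/4 = -129365/4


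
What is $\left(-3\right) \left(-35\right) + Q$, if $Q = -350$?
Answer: $-245$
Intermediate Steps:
$\left(-3\right) \left(-35\right) + Q = \left(-3\right) \left(-35\right) - 350 = 105 - 350 = -245$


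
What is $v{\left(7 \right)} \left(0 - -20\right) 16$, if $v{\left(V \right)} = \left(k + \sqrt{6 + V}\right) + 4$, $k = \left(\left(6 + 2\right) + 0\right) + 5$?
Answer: $5440 + 320 \sqrt{13} \approx 6593.8$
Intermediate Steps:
$k = 13$ ($k = \left(8 + 0\right) + 5 = 8 + 5 = 13$)
$v{\left(V \right)} = 17 + \sqrt{6 + V}$ ($v{\left(V \right)} = \left(13 + \sqrt{6 + V}\right) + 4 = 17 + \sqrt{6 + V}$)
$v{\left(7 \right)} \left(0 - -20\right) 16 = \left(17 + \sqrt{6 + 7}\right) \left(0 - -20\right) 16 = \left(17 + \sqrt{13}\right) \left(0 + 20\right) 16 = \left(17 + \sqrt{13}\right) 20 \cdot 16 = \left(340 + 20 \sqrt{13}\right) 16 = 5440 + 320 \sqrt{13}$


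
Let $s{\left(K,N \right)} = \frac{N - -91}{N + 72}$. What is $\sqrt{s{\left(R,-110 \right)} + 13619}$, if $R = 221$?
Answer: $\frac{\sqrt{54478}}{2} \approx 116.7$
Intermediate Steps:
$s{\left(K,N \right)} = \frac{91 + N}{72 + N}$ ($s{\left(K,N \right)} = \frac{N + 91}{72 + N} = \frac{91 + N}{72 + N}$)
$\sqrt{s{\left(R,-110 \right)} + 13619} = \sqrt{\frac{91 - 110}{72 - 110} + 13619} = \sqrt{\frac{1}{-38} \left(-19\right) + 13619} = \sqrt{\left(- \frac{1}{38}\right) \left(-19\right) + 13619} = \sqrt{\frac{1}{2} + 13619} = \sqrt{\frac{27239}{2}} = \frac{\sqrt{54478}}{2}$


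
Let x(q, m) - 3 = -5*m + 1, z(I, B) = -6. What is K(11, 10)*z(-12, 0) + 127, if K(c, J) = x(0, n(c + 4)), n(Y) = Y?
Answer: 553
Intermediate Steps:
x(q, m) = 4 - 5*m (x(q, m) = 3 + (-5*m + 1) = 3 + (1 - 5*m) = 4 - 5*m)
K(c, J) = -16 - 5*c (K(c, J) = 4 - 5*(c + 4) = 4 - 5*(4 + c) = 4 + (-20 - 5*c) = -16 - 5*c)
K(11, 10)*z(-12, 0) + 127 = (-16 - 5*11)*(-6) + 127 = (-16 - 55)*(-6) + 127 = -71*(-6) + 127 = 426 + 127 = 553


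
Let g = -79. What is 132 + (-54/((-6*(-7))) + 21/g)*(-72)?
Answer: 134772/553 ≈ 243.71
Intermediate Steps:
132 + (-54/((-6*(-7))) + 21/g)*(-72) = 132 + (-54/((-6*(-7))) + 21/(-79))*(-72) = 132 + (-54/42 + 21*(-1/79))*(-72) = 132 + (-54*1/42 - 21/79)*(-72) = 132 + (-9/7 - 21/79)*(-72) = 132 - 858/553*(-72) = 132 + 61776/553 = 134772/553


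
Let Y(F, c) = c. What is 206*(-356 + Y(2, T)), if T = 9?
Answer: -71482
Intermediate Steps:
206*(-356 + Y(2, T)) = 206*(-356 + 9) = 206*(-347) = -71482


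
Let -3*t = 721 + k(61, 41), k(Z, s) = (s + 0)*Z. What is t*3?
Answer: -3222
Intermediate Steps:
k(Z, s) = Z*s (k(Z, s) = s*Z = Z*s)
t = -1074 (t = -(721 + 61*41)/3 = -(721 + 2501)/3 = -⅓*3222 = -1074)
t*3 = -1074*3 = -3222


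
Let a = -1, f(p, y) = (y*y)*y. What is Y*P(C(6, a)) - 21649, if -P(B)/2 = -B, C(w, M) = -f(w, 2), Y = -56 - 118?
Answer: -18865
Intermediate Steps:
f(p, y) = y³ (f(p, y) = y²*y = y³)
Y = -174
C(w, M) = -8 (C(w, M) = -1*2³ = -1*8 = -8)
P(B) = 2*B (P(B) = -(-2)*B = 2*B)
Y*P(C(6, a)) - 21649 = -348*(-8) - 21649 = -174*(-16) - 21649 = 2784 - 21649 = -18865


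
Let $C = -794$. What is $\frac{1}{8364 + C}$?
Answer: $\frac{1}{7570} \approx 0.0001321$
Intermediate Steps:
$\frac{1}{8364 + C} = \frac{1}{8364 - 794} = \frac{1}{7570}$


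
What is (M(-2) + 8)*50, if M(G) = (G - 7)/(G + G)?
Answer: 1025/2 ≈ 512.50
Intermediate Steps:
M(G) = (-7 + G)/(2*G) (M(G) = (-7 + G)/((2*G)) = (-7 + G)*(1/(2*G)) = (-7 + G)/(2*G))
(M(-2) + 8)*50 = ((½)*(-7 - 2)/(-2) + 8)*50 = ((½)*(-½)*(-9) + 8)*50 = (9/4 + 8)*50 = (41/4)*50 = 1025/2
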